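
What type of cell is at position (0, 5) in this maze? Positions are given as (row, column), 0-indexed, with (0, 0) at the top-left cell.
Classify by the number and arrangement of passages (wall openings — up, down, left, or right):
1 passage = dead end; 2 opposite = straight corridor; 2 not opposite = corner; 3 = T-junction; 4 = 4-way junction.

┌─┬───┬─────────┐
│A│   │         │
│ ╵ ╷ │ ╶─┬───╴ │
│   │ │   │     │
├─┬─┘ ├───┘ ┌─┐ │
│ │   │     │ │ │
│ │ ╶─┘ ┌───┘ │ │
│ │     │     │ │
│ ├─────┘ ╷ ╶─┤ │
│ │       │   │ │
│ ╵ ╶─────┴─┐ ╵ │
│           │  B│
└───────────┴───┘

Checking cell at (0, 5):
Number of passages: 2
Cell type: straight corridor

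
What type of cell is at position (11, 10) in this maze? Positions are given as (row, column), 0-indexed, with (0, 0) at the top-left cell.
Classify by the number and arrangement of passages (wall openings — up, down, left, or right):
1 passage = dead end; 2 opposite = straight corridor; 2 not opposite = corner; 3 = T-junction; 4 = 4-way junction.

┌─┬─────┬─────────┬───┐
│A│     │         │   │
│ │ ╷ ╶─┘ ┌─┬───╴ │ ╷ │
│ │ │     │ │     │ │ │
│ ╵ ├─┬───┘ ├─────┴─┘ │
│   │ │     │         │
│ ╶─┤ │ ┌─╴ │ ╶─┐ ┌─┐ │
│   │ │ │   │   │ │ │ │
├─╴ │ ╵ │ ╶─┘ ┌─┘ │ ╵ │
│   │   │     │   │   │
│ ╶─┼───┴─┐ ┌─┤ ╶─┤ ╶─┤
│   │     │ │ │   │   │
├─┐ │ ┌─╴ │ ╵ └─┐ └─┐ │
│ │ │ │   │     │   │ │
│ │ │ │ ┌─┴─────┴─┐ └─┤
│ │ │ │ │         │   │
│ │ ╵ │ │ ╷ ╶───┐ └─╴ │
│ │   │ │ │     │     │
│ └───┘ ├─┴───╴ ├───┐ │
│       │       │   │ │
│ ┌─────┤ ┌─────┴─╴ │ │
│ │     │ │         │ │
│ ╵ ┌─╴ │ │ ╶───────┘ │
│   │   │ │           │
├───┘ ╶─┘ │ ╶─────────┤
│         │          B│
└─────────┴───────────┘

Checking cell at (11, 10):
Number of passages: 2
Cell type: corner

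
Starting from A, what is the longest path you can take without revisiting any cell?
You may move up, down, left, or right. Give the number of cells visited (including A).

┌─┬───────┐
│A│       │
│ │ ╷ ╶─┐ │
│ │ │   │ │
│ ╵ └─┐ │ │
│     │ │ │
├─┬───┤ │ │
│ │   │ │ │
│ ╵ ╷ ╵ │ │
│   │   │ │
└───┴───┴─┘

Finding longest simple path using DFS:
Start: (0, 0)
Longest path visits 18 cells
Path: A → down → down → right → up → up → right → down → right → down → down → down → left → up → left → down → left → up

Solution:

┌─┬───────┐
│A│↱ ↓    │
│ │ ╷ ╶─┐ │
│↓│↑│↳ ↓│ │
│ ╵ └─┐ │ │
│↳ ↑  │↓│ │
├─┬───┤ │ │
│B│↓ ↰│↓│ │
│ ╵ ╷ ╵ │ │
│↑ ↲│↑ ↲│ │
└───┴───┴─┘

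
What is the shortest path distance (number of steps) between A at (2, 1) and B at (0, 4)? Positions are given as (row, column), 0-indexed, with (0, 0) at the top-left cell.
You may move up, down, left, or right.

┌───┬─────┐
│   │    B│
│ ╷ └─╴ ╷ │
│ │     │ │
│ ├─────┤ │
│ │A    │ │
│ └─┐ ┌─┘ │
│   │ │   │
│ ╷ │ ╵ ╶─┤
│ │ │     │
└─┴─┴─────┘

Finding path from (2, 1) to (0, 4):
Path: (2,1) → (2,2) → (3,2) → (4,2) → (4,3) → (3,3) → (3,4) → (2,4) → (1,4) → (0,4)
Distance: 9 steps

Solution:

┌───┬─────┐
│   │    B│
│ ╷ └─╴ ╷ │
│ │     │↑│
│ ├─────┤ │
│ │A ↓  │↑│
│ └─┐ ┌─┘ │
│   │↓│↱ ↑│
│ ╷ │ ╵ ╶─┤
│ │ │↳ ↑  │
└─┴─┴─────┘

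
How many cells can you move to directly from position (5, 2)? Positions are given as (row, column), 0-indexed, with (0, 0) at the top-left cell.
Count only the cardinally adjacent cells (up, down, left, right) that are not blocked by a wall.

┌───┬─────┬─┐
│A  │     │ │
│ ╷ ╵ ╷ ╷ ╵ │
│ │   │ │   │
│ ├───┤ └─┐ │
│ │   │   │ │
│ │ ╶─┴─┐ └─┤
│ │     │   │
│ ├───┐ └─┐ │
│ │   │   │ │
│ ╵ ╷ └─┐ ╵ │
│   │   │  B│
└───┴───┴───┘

Checking passable neighbors of (5, 2):
Neighbors: (4, 2), (5, 3)
Count: 2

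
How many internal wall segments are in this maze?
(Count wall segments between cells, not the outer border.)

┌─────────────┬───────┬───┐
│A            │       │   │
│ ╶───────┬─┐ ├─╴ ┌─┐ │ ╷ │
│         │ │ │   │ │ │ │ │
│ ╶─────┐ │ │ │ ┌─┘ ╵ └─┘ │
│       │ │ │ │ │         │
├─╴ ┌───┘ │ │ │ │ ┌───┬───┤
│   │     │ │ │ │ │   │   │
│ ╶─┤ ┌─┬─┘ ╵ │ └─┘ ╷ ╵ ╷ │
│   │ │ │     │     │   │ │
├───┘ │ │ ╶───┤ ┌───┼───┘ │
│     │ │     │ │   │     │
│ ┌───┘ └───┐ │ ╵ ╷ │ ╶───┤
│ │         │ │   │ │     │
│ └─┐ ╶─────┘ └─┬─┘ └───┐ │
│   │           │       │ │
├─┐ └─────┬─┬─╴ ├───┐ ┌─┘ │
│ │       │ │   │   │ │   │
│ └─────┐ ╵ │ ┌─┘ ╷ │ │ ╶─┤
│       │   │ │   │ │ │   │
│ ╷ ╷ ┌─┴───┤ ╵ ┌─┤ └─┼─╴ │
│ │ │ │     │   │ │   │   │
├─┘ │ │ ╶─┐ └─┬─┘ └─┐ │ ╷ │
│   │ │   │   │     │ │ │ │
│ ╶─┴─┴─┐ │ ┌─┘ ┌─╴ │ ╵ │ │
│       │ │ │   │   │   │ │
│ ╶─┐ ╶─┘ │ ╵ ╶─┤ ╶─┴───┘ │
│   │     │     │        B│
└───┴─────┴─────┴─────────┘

Counting internal wall segments:
Total internal walls: 156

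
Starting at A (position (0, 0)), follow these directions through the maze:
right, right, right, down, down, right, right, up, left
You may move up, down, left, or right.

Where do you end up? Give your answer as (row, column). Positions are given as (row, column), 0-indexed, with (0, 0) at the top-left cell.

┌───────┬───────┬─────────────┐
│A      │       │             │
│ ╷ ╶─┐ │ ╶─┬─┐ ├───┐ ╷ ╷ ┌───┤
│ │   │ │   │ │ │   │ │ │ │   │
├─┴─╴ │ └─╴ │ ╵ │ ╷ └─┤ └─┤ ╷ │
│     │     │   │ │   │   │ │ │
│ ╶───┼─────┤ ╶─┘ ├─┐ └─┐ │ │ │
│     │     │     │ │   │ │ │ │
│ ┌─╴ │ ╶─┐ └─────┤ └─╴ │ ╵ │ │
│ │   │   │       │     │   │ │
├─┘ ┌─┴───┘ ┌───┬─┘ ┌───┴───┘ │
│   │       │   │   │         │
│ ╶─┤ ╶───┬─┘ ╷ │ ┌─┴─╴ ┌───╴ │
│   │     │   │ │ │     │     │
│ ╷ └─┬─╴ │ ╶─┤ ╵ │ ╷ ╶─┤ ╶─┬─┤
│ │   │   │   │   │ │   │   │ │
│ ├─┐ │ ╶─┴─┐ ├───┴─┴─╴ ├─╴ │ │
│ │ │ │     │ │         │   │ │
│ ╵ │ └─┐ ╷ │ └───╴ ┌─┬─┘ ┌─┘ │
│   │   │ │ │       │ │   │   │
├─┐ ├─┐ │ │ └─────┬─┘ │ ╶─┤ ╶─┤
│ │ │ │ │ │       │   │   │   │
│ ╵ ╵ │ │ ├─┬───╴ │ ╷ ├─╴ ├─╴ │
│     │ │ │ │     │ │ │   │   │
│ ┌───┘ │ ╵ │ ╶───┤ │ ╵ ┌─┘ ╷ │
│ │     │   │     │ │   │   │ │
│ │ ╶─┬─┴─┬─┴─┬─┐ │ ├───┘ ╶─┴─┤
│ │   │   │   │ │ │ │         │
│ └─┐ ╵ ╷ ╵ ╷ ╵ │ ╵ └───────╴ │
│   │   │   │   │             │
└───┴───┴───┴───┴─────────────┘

Following directions step by step:
Start: (0, 0)
  right: (0, 0) → (0, 1)
  right: (0, 1) → (0, 2)
  right: (0, 2) → (0, 3)
  down: (0, 3) → (1, 3)
  down: (1, 3) → (2, 3)
  right: (2, 3) → (2, 4)
  right: (2, 4) → (2, 5)
  up: (2, 5) → (1, 5)
  left: (1, 5) → (1, 4)
Final position: (1, 4)

Path taken:

┌───────┬───────┬─────────────┐
│A → → ↓│       │             │
│ ╷ ╶─┐ │ ╶─┬─┐ ├───┐ ╷ ╷ ┌───┤
│ │   │↓│B ↰│ │ │   │ │ │ │   │
├─┴─╴ │ └─╴ │ ╵ │ ╷ └─┤ └─┤ ╷ │
│     │↳ → ↑│   │ │   │   │ │ │
│ ╶───┼─────┤ ╶─┘ ├─┐ └─┐ │ │ │
│     │     │     │ │   │ │ │ │
│ ┌─╴ │ ╶─┐ └─────┤ └─╴ │ ╵ │ │
│ │   │   │       │     │   │ │
├─┘ ┌─┴───┘ ┌───┬─┘ ┌───┴───┘ │
│   │       │   │   │         │
│ ╶─┤ ╶───┬─┘ ╷ │ ┌─┴─╴ ┌───╴ │
│   │     │   │ │ │     │     │
│ ╷ └─┬─╴ │ ╶─┤ ╵ │ ╷ ╶─┤ ╶─┬─┤
│ │   │   │   │   │ │   │   │ │
│ ├─┐ │ ╶─┴─┐ ├───┴─┴─╴ ├─╴ │ │
│ │ │ │     │ │         │   │ │
│ ╵ │ └─┐ ╷ │ └───╴ ┌─┬─┘ ┌─┘ │
│   │   │ │ │       │ │   │   │
├─┐ ├─┐ │ │ └─────┬─┘ │ ╶─┤ ╶─┤
│ │ │ │ │ │       │   │   │   │
│ ╵ ╵ │ │ ├─┬───╴ │ ╷ ├─╴ ├─╴ │
│     │ │ │ │     │ │ │   │   │
│ ┌───┘ │ ╵ │ ╶───┤ │ ╵ ┌─┘ ╷ │
│ │     │   │     │ │   │   │ │
│ │ ╶─┬─┴─┬─┴─┬─┐ │ ├───┘ ╶─┴─┤
│ │   │   │   │ │ │ │         │
│ └─┐ ╵ ╷ ╵ ╷ ╵ │ ╵ └───────╴ │
│   │   │   │   │             │
└───┴───┴───┴───┴─────────────┘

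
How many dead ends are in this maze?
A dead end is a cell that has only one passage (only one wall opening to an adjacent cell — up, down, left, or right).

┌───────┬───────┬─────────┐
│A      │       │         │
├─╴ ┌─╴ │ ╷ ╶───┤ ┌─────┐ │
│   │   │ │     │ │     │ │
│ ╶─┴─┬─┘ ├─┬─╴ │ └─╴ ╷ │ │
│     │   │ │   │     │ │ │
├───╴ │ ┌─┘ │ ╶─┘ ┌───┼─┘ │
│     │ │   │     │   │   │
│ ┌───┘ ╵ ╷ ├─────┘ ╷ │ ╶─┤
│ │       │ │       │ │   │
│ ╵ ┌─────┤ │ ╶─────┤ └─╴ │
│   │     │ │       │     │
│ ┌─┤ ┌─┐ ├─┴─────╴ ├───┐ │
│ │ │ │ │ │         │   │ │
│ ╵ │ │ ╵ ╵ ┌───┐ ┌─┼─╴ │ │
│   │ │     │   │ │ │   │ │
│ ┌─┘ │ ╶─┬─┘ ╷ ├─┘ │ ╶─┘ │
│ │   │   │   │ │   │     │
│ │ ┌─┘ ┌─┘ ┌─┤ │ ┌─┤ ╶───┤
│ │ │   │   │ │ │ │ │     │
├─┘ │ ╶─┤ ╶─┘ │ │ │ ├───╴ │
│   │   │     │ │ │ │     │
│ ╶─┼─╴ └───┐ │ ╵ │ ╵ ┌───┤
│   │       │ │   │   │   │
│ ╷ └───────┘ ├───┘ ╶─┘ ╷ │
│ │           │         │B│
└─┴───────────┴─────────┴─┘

Checking each cell for number of passages:

Dead ends found at positions:
  (0, 0)
  (0, 7)
  (1, 2)
  (1, 9)
  (2, 5)
  (2, 11)
  (5, 5)
  (6, 1)
  (6, 3)
  (6, 10)
  (7, 8)
  (7, 9)
  (8, 4)
  (9, 0)
  (9, 6)
  (9, 9)
  (11, 2)
  (11, 5)
  (12, 0)
  (12, 7)
  (12, 12)
Total dead ends: 21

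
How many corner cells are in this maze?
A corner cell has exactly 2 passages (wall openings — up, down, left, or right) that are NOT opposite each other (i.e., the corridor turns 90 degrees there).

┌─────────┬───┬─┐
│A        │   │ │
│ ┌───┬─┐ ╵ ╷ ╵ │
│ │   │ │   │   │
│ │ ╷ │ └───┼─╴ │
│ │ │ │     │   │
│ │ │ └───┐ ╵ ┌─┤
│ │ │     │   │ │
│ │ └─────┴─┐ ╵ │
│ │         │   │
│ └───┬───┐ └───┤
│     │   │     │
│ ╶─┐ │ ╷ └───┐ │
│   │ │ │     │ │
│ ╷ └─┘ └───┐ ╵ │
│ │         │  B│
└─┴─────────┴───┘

Counting corner cells (2 non-opposite passages):
Total corners: 30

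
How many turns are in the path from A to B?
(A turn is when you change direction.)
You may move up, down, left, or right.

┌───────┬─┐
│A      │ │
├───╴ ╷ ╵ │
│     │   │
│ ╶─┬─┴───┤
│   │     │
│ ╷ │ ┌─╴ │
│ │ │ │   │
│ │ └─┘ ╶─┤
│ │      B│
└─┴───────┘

Directions: right, right, down, left, left, down, right, down, down, right, right, right
Number of turns: 6

Solution:

┌───────┬─┐
│A → ↓  │ │
├───╴ ╷ ╵ │
│↓ ← ↲│   │
│ ╶─┬─┴───┤
│↳ ↓│     │
│ ╷ │ ┌─╴ │
│ │↓│ │   │
│ │ └─┘ ╶─┤
│ │↳ → → B│
└─┴───────┘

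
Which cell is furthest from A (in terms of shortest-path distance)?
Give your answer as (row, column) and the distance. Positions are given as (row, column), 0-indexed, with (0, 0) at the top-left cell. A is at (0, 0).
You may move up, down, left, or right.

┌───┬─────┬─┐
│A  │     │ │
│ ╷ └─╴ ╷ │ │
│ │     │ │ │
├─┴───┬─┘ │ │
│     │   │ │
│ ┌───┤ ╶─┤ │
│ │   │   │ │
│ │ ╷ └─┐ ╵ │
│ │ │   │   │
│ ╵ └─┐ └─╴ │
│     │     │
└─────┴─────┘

Computing BFS distances from A to all cells:
Furthest cell: (2, 2)
Distance: 28 steps

Path from A to the furthest cell:

┌───┬─────┬─┐
│A ↓│  ↱ ↓│ │
│ ╷ └─╴ ╷ │ │
│ │↳ → ↑│↓│ │
├─┴───┬─┘ │ │
│↱ → B│↓ ↲│ │
│ ┌───┤ ╶─┤ │
│↑│↓ ↰│↳ ↓│ │
│ │ ╷ └─┐ ╵ │
│↑│↓│↑ ↰│↳ ↓│
│ ╵ └─┐ └─╴ │
│↑ ↲  │↑ ← ↲│
└─────┴─────┘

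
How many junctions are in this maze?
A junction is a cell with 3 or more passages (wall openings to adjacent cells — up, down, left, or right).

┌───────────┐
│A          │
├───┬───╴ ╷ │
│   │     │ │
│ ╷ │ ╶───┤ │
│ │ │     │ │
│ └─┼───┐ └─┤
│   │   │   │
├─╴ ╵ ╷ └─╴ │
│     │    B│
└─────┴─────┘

Checking each cell for number of passages:

Junctions found (3+ passages):
  (0, 4): 3 passages
  (4, 1): 3 passages
Total junctions: 2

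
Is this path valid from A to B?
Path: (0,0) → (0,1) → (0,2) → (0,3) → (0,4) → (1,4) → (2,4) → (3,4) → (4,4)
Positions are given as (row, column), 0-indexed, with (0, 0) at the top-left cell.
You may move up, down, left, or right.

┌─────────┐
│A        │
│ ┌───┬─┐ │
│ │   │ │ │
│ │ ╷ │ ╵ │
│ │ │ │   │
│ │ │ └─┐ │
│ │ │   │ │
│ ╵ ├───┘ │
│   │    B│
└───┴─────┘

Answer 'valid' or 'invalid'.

Checking path validity:
Result: All consecutive moves are passable.

valid

Correct solution:

┌─────────┐
│A → → → ↓│
│ ┌───┬─┐ │
│ │   │ │↓│
│ │ ╷ │ ╵ │
│ │ │ │  ↓│
│ │ │ └─┐ │
│ │ │   │↓│
│ ╵ ├───┘ │
│   │    B│
└───┴─────┘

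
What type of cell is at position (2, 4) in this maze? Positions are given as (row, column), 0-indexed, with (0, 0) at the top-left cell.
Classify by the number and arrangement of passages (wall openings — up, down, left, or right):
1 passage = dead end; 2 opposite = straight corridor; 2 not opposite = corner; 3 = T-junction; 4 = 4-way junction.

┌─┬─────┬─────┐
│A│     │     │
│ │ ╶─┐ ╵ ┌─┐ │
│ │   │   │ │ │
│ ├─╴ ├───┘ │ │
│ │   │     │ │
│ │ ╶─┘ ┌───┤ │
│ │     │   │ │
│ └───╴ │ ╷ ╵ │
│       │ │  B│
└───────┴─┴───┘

Checking cell at (2, 4):
Number of passages: 2
Cell type: straight corridor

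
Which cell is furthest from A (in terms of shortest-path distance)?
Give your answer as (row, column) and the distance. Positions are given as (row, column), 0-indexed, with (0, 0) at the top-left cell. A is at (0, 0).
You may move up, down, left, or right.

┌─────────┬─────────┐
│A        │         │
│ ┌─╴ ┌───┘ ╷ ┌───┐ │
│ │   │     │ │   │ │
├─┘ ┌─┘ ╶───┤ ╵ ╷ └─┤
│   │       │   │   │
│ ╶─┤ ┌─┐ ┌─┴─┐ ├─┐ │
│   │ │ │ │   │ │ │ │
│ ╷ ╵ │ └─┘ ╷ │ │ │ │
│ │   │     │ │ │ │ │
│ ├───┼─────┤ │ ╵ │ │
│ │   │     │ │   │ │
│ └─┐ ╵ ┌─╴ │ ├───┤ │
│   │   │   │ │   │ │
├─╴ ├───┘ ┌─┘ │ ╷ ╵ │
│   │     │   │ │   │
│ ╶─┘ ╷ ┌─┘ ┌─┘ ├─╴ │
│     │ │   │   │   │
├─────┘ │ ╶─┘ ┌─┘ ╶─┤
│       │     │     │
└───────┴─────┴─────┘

Computing BFS distances from A to all cells:
Furthest cell: (3, 3)
Distance: 52 steps

Path from A to the furthest cell:

┌─────────┬─────────┐
│A → ↓    │↱ ↓      │
│ ┌─╴ ┌───┘ ╷ ┌───┐ │
│ │↓ ↲│↱ → ↑│↓│↱ ↓│ │
├─┘ ┌─┘ ╶───┤ ╵ ╷ └─┤
│↓ ↲│↱ ↑    │↳ ↑│↳ ↓│
│ ╶─┤ ┌─┐ ┌─┴─┐ ├─┐ │
│↳ ↓│↑│B│ │↓ ↰│ │ │↓│
│ ╷ ╵ │ └─┘ ╷ │ │ │ │
│ │↳ ↑│↑ ← ↲│↑│ │ │↓│
│ ├───┼─────┤ │ ╵ │ │
│ │   │     │↑│   │↓│
│ └─┐ ╵ ┌─╴ │ ├───┤ │
│   │   │   │↑│↓ ↰│↓│
├─╴ ├───┘ ┌─┘ │ ╷ ╵ │
│   │     │↱ ↑│↓│↑ ↲│
│ ╶─┘ ╷ ┌─┘ ┌─┘ ├─╴ │
│     │ │↱ ↑│↓ ↲│   │
├─────┘ │ ╶─┘ ┌─┘ ╶─┤
│       │↑ ← ↲│     │
└───────┴─────┴─────┘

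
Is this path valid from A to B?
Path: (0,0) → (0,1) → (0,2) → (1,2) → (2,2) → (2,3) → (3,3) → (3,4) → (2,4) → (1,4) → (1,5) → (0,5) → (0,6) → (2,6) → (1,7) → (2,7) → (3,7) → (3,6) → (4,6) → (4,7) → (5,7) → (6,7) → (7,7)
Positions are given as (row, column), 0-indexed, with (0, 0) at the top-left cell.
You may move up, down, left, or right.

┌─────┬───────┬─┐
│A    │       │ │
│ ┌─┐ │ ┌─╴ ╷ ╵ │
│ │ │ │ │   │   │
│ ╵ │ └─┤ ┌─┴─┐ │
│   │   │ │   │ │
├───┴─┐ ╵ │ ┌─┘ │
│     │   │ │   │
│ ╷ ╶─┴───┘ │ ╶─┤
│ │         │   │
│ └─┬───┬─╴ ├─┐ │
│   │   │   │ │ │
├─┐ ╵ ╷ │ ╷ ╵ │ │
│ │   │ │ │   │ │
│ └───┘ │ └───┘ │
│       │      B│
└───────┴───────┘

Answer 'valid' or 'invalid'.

Checking path validity:
Result: Invalid move at step 13: cannot move from (0, 6) to (2, 6).

invalid

Correct solution:

┌─────┬───────┬─┐
│A → ↓│    ↱ ↓│ │
│ ┌─┐ │ ┌─╴ ╷ ╵ │
│ │ │↓│ │↱ ↑│↳ ↓│
│ ╵ │ └─┤ ┌─┴─┐ │
│   │↳ ↓│↑│   │↓│
├───┴─┐ ╵ │ ┌─┘ │
│     │↳ ↑│ │↓ ↲│
│ ╷ ╶─┴───┘ │ ╶─┤
│ │         │↳ ↓│
│ └─┬───┬─╴ ├─┐ │
│   │   │   │ │↓│
├─┐ ╵ ╷ │ ╷ ╵ │ │
│ │   │ │ │   │↓│
│ └───┘ │ └───┘ │
│       │      B│
└───────┴───────┘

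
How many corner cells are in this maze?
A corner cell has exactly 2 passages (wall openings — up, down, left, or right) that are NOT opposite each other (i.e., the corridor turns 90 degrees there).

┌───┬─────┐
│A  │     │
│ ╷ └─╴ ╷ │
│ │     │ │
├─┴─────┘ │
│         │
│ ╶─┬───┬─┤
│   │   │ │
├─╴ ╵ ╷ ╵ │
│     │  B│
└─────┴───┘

Counting corner cells (2 non-opposite passages):
Total corners: 14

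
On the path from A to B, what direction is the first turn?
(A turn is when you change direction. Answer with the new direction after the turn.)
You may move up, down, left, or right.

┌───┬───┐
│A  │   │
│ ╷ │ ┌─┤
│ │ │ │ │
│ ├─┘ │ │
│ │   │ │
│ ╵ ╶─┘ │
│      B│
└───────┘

Directions: down, down, down, right, right, right
First turn direction: right

Solution:

┌───┬───┐
│A  │   │
│ ╷ │ ┌─┤
│↓│ │ │ │
│ ├─┘ │ │
│↓│   │ │
│ ╵ ╶─┘ │
│↳ → → B│
└───────┘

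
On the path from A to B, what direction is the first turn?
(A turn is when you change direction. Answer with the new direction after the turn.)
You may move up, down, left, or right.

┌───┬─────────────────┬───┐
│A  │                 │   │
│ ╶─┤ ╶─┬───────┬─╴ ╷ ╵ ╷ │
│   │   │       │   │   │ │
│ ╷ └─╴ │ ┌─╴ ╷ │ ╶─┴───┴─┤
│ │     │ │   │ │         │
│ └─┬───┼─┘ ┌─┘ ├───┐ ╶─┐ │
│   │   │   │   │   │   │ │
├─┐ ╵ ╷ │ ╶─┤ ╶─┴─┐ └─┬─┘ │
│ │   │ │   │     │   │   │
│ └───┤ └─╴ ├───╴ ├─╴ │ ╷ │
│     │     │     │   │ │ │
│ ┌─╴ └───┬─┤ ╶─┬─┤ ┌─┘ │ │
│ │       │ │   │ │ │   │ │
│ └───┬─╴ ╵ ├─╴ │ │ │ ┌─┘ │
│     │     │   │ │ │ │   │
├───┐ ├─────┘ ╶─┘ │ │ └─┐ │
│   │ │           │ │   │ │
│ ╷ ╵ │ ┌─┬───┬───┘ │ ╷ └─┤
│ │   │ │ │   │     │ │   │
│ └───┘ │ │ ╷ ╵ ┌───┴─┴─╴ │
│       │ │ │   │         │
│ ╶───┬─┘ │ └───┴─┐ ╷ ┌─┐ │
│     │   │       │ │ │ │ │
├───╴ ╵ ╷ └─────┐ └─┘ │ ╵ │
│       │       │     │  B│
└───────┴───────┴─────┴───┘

Directions: down, right, down, right, right, up, left, up, right, right, right, right, right, right, right, down, left, down, right, right, right, right, down, down, left, down, down, left, down, down, right, down, right, down, down, down
First turn direction: right

Solution:

┌───┬─────────────────┬───┐
│A  │↱ → → → → → → ↓  │   │
│ ╶─┤ ╶─┬───────┬─╴ ╷ ╵ ╷ │
│↳ ↓│↑ ↰│       │↓ ↲│   │ │
│ ╷ └─╴ │ ┌─╴ ╷ │ ╶─┴───┴─┤
│ │↳ → ↑│ │   │ │↳ → → → ↓│
│ └─┬───┼─┘ ┌─┘ ├───┐ ╶─┐ │
│   │   │   │   │   │   │↓│
├─┐ ╵ ╷ │ ╶─┤ ╶─┴─┐ └─┬─┘ │
│ │   │ │   │     │   │↓ ↲│
│ └───┤ └─╴ ├───╴ ├─╴ │ ╷ │
│     │     │     │   │↓│ │
│ ┌─╴ └───┬─┤ ╶─┬─┤ ┌─┘ │ │
│ │       │ │   │ │ │↓ ↲│ │
│ └───┬─╴ ╵ ├─╴ │ │ │ ┌─┘ │
│     │     │   │ │ │↓│   │
├───┐ ├─────┘ ╶─┘ │ │ └─┐ │
│   │ │           │ │↳ ↓│ │
│ ╷ ╵ │ ┌─┬───┬───┘ │ ╷ └─┤
│ │   │ │ │   │     │ │↳ ↓│
│ └───┘ │ │ ╷ ╵ ┌───┴─┴─╴ │
│       │ │ │   │        ↓│
│ ╶───┬─┘ │ └───┴─┐ ╷ ┌─┐ │
│     │   │       │ │ │ │↓│
├───╴ ╵ ╷ └─────┐ └─┘ │ ╵ │
│       │       │     │  B│
└───────┴───────┴─────┴───┘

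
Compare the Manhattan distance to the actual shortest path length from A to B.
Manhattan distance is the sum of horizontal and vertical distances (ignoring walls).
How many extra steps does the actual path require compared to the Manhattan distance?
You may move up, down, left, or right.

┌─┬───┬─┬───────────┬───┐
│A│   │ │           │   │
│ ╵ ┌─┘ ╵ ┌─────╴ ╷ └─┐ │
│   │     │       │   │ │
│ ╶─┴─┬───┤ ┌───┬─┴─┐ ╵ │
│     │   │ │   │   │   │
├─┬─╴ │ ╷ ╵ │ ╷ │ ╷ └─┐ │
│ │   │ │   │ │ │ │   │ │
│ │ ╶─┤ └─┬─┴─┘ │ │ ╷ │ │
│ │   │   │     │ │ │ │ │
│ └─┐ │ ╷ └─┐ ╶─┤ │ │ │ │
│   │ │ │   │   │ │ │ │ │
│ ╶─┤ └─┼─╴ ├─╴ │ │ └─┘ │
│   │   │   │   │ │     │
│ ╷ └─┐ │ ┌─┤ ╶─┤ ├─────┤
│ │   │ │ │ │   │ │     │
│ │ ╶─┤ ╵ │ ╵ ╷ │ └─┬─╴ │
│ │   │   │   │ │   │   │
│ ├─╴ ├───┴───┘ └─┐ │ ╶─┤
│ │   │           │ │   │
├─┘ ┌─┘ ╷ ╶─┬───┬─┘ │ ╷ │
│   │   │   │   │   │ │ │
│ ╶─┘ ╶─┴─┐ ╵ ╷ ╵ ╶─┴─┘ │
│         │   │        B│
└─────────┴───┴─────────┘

Manhattan distance: |11 - 0| + |11 - 0| = 22
Actual path length: 62
Extra steps: 62 - 22 = 40

Solution:

┌─┬───┬─┬───────────┬───┐
│A│   │ │        ↱ ↓│   │
│ ╵ ┌─┘ ╵ ┌─────╴ ╷ └─┐ │
│↓  │     │↱ → → ↑│↳ ↓│ │
│ ╶─┴─┬───┤ ┌───┬─┴─┐ ╵ │
│↳ → ↓│↱ ↓│↑│   │↓ ↰│↳ ↓│
├─┬─╴ │ ╷ ╵ │ ╷ │ ╷ └─┐ │
│ │↓ ↲│↑│↳ ↑│ │ │↓│↑  │↓│
│ │ ╶─┤ └─┬─┴─┘ │ │ ╷ │ │
│ │↳ ↓│↑ ↰│     │↓│↑│ │↓│
│ └─┐ │ ╷ └─┐ ╶─┤ │ │ │ │
│   │↓│ │↑ ↰│   │↓│↑│ │↓│
│ ╶─┤ └─┼─╴ ├─╴ │ │ └─┘ │
│   │↳ ↓│↱ ↑│   │↓│↑ ← ↲│
│ ╷ └─┐ │ ┌─┤ ╶─┤ ├─────┤
│ │   │↓│↑│ │   │↓│     │
│ │ ╶─┤ ╵ │ ╵ ╷ │ └─┬─╴ │
│ │   │↳ ↑│   │ │↳ ↓│   │
│ ├─╴ ├───┴───┘ └─┐ │ ╶─┤
│ │   │           │↓│   │
├─┘ ┌─┘ ╷ ╶─┬───┬─┘ │ ╷ │
│   │   │   │   │↓ ↲│ │ │
│ ╶─┘ ╶─┴─┐ ╵ ╷ ╵ ╶─┴─┘ │
│         │   │  ↳ → → B│
└─────────┴───┴─────────┘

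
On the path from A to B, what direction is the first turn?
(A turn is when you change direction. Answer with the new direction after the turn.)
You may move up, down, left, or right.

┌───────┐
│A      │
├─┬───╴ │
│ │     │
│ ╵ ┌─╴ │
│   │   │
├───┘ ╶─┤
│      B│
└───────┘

Directions: right, right, right, down, down, left, down, right
First turn direction: down

Solution:

┌───────┐
│A → → ↓│
├─┬───╴ │
│ │    ↓│
│ ╵ ┌─╴ │
│   │↓ ↲│
├───┘ ╶─┤
│    ↳ B│
└───────┘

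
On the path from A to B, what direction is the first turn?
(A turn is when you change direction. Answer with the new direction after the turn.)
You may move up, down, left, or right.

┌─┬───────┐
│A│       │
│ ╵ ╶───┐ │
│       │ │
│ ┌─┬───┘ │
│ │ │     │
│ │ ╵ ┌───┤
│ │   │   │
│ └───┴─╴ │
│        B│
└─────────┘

Directions: down, down, down, down, right, right, right, right
First turn direction: right

Solution:

┌─┬───────┐
│A│       │
│ ╵ ╶───┐ │
│↓      │ │
│ ┌─┬───┘ │
│↓│ │     │
│ │ ╵ ┌───┤
│↓│   │   │
│ └───┴─╴ │
│↳ → → → B│
└─────────┘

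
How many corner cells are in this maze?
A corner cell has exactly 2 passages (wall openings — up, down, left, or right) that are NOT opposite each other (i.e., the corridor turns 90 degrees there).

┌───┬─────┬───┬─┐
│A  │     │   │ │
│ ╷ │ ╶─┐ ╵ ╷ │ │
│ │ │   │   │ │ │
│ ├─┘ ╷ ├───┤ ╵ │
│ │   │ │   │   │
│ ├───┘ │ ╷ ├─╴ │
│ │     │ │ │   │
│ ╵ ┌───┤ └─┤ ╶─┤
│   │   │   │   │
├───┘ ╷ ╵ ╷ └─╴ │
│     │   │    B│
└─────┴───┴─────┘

Counting corner cells (2 non-opposite passages):
Total corners: 29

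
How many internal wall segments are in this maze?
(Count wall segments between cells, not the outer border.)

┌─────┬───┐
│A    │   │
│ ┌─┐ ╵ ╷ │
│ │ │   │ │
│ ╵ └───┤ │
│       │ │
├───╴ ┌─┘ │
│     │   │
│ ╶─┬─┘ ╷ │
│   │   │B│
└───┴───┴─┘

Counting internal wall segments:
Total internal walls: 16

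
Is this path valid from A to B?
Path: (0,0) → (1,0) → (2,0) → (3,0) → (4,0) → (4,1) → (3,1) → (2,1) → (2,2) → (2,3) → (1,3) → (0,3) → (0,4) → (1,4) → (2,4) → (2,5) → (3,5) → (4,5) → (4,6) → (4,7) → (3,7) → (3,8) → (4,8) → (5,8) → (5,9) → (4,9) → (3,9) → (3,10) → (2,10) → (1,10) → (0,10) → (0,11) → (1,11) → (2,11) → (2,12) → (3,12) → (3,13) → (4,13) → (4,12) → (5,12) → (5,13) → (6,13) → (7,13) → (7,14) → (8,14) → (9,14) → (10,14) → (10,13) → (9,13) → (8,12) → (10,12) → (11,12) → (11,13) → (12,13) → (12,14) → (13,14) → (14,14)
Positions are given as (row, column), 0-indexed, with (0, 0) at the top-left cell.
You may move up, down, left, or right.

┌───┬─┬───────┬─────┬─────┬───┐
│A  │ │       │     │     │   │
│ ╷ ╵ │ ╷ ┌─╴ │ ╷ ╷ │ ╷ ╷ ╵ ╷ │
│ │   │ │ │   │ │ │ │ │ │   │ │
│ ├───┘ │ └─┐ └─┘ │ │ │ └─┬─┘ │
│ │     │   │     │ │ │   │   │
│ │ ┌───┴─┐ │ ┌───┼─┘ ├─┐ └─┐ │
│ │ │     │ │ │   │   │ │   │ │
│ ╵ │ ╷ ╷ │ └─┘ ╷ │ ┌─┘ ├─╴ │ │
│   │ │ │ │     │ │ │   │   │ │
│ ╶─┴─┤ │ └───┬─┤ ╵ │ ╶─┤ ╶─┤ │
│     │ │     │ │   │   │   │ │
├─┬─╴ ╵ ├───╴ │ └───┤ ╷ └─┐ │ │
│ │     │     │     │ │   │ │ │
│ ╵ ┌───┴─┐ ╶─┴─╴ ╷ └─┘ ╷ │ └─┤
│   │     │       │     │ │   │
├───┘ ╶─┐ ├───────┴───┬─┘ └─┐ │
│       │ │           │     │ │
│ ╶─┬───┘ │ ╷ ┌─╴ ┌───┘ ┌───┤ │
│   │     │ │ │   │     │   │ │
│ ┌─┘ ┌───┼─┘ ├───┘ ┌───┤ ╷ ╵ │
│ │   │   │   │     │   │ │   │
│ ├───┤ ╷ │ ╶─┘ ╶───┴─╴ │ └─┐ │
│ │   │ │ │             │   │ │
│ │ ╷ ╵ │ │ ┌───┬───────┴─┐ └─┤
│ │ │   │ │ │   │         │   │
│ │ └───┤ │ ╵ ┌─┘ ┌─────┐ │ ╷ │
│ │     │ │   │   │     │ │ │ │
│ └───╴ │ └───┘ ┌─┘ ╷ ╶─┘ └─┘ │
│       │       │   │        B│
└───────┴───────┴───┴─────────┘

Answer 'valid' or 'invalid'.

Checking path validity:
Result: Invalid move at step 49: cannot move from (9, 13) to (8, 12).

invalid

Correct solution:

┌───┬─┬───────┬─────┬─────┬───┐
│A  │ │↱ ↓    │     │↱ ↓  │   │
│ ╷ ╵ │ ╷ ┌─╴ │ ╷ ╷ │ ╷ ╷ ╵ ╷ │
│↓│   │↑│↓│   │ │ │ │↑│↓│   │ │
│ ├───┘ │ └─┐ └─┘ │ │ │ └─┬─┘ │
│↓│↱ → ↑│↳ ↓│     │ │↑│↳ ↓│   │
│ │ ┌───┴─┐ │ ┌───┼─┘ ├─┐ └─┐ │
│↓│↑│     │↓│ │↱ ↓│↱ ↑│ │↳ ↓│ │
│ ╵ │ ╷ ╷ │ └─┘ ╷ │ ┌─┘ ├─╴ │ │
│↳ ↑│ │ │ │↳ → ↑│↓│↑│   │↓ ↲│ │
│ ╶─┴─┤ │ └───┬─┤ ╵ │ ╶─┤ ╶─┤ │
│     │ │     │ │↳ ↑│   │↳ ↓│ │
├─┬─╴ ╵ ├───╴ │ └───┤ ╷ └─┐ │ │
│ │     │     │     │ │   │↓│ │
│ ╵ ┌───┴─┐ ╶─┴─╴ ╷ └─┘ ╷ │ └─┤
│   │     │       │     │ │↳ ↓│
├───┘ ╶─┐ ├───────┴───┬─┘ └─┐ │
│       │ │           │     │↓│
│ ╶─┬───┘ │ ╷ ┌─╴ ┌───┘ ┌───┤ │
│   │     │ │ │   │     │↓ ↰│↓│
│ ┌─┘ ┌───┼─┘ ├───┘ ┌───┤ ╷ ╵ │
│ │   │   │   │     │   │↓│↑ ↲│
│ ├───┤ ╷ │ ╶─┘ ╶───┴─╴ │ └─┐ │
│ │   │ │ │             │↳ ↓│ │
│ │ ╷ ╵ │ │ ┌───┬───────┴─┐ └─┤
│ │ │   │ │ │   │         │↳ ↓│
│ │ └───┤ │ ╵ ┌─┘ ┌─────┐ │ ╷ │
│ │     │ │   │   │     │ │ │↓│
│ └───╴ │ └───┘ ┌─┘ ╷ ╶─┘ └─┘ │
│       │       │   │        B│
└───────┴───────┴───┴─────────┘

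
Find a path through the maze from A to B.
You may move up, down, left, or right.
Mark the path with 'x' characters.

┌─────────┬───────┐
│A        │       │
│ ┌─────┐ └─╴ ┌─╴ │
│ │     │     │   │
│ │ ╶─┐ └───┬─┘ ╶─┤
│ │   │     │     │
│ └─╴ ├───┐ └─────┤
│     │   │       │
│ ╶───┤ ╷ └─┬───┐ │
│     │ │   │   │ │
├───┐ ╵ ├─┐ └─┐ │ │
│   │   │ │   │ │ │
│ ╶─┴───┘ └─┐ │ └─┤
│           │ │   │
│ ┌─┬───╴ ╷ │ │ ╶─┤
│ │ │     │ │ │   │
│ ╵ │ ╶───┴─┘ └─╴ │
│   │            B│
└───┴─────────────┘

Finding the shortest path through the maze:
Path length: 20 steps
Directions: down → down → down → down → right → right → down → right → up → up → right → down → right → down → right → down → down → down → right → right

Solution:

┌─────────┬───────┐
│A        │       │
│ ┌─────┐ └─╴ ┌─╴ │
│x│     │     │   │
│ │ ╶─┐ └───┬─┘ ╶─┤
│x│   │     │     │
│ └─╴ ├───┐ └─────┤
│x    │x x│       │
│ ╶───┤ ╷ └─┬───┐ │
│x x x│x│x x│   │ │
├───┐ ╵ ├─┐ └─┐ │ │
│   │x x│ │x x│ │ │
│ ╶─┴───┘ └─┐ │ └─┤
│           │x│   │
│ ┌─┬───╴ ╷ │ │ ╶─┤
│ │ │     │ │x│   │
│ ╵ │ ╶───┴─┘ └─╴ │
│   │        x x B│
└───┴─────────────┘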